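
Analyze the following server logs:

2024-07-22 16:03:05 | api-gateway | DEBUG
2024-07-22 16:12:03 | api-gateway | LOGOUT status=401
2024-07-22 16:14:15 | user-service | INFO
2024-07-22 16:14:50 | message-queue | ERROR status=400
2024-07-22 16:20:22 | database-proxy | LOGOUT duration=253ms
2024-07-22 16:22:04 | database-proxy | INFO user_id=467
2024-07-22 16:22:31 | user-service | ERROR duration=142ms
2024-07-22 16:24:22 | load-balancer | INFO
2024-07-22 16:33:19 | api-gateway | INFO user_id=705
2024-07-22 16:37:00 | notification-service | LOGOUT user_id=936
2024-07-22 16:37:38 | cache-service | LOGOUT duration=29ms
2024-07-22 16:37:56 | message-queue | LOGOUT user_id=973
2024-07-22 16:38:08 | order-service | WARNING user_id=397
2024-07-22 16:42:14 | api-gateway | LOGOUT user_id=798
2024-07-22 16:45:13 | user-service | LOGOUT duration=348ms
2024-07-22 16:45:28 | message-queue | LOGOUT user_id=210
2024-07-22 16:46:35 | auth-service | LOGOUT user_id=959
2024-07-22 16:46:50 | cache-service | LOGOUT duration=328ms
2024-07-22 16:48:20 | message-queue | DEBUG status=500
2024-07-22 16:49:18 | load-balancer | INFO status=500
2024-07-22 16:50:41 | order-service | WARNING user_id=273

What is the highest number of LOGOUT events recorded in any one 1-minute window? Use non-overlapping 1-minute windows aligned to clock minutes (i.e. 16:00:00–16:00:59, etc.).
3

To find the burst window:

1. Divide the log period into non-overlapping 1-minute windows starting at 16:00
2. Count LOGOUT events in each window
3. Find the window with maximum count
4. Maximum events in a window: 3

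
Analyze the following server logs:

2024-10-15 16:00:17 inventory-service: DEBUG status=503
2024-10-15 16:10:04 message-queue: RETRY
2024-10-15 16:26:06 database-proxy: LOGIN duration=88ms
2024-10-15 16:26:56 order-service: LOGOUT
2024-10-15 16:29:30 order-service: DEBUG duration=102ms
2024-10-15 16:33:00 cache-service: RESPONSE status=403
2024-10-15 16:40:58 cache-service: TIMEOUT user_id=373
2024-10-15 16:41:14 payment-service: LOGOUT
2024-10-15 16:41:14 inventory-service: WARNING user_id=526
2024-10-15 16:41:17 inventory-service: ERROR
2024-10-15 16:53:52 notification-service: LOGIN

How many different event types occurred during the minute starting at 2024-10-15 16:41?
3

To count unique event types:

1. Filter events in the minute starting at 2024-10-15 16:41
2. Extract event types from matching entries
3. Count unique types: 3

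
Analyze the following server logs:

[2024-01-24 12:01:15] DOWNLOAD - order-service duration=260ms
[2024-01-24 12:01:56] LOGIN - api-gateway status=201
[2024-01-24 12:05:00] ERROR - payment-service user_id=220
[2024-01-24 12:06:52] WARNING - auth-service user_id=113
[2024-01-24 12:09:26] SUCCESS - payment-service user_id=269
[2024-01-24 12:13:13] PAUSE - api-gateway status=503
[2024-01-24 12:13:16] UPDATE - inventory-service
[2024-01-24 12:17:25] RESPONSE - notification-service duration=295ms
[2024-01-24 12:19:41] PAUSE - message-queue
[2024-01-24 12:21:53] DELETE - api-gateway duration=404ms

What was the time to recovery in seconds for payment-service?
266

To calculate recovery time:

1. Find ERROR event for payment-service: 2024-01-24 12:05:00
2. Find next SUCCESS event for payment-service: 2024-01-24 12:09:26
3. Recovery time: 2024-01-24 12:09:26 - 2024-01-24 12:05:00 = 266 seconds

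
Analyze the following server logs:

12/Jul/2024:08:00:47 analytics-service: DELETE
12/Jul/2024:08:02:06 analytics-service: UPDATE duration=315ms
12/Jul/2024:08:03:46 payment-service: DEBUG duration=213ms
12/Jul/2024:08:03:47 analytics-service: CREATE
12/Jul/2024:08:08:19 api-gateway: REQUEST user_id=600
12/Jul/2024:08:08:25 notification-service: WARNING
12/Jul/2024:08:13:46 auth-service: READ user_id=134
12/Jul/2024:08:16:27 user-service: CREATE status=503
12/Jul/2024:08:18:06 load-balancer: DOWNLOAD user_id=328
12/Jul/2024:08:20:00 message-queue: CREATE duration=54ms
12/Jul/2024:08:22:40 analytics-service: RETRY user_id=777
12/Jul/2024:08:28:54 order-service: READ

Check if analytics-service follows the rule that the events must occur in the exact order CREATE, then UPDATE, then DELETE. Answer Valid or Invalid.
Invalid

To validate ordering:

1. Required order: CREATE → UPDATE → DELETE
2. Rule: the events must occur in the exact order CREATE, then UPDATE, then DELETE
3. Check actual order of events for analytics-service
4. Result: Invalid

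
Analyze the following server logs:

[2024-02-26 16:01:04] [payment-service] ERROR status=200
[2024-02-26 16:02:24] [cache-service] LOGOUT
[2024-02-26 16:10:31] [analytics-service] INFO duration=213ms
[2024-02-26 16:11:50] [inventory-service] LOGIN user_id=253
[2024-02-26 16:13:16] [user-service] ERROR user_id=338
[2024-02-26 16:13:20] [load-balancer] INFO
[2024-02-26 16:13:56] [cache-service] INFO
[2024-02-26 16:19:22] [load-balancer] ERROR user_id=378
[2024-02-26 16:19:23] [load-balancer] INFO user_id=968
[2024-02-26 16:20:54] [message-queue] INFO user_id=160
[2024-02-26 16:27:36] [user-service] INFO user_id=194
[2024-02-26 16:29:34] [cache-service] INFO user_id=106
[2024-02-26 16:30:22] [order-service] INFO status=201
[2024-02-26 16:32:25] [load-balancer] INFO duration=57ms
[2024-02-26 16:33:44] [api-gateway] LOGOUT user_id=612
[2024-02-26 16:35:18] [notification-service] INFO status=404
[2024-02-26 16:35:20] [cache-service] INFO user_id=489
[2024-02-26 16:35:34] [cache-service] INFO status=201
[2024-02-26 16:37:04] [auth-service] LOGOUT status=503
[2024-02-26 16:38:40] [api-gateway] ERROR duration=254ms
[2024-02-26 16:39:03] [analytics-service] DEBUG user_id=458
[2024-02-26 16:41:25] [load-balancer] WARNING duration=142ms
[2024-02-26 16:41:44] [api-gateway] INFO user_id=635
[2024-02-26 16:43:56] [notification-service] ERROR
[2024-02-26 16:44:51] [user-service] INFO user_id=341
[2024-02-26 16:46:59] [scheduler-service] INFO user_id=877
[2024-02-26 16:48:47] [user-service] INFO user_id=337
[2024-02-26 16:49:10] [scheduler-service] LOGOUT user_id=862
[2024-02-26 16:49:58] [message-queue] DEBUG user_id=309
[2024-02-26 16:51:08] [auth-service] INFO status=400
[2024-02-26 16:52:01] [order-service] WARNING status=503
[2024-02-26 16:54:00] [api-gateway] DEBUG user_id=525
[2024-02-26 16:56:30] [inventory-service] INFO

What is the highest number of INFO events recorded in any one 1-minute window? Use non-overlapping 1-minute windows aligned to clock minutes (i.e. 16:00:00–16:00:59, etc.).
3

To find the burst window:

1. Divide the log period into non-overlapping 1-minute windows starting at 16:00
2. Count INFO events in each window
3. Find the window with maximum count
4. Maximum events in a window: 3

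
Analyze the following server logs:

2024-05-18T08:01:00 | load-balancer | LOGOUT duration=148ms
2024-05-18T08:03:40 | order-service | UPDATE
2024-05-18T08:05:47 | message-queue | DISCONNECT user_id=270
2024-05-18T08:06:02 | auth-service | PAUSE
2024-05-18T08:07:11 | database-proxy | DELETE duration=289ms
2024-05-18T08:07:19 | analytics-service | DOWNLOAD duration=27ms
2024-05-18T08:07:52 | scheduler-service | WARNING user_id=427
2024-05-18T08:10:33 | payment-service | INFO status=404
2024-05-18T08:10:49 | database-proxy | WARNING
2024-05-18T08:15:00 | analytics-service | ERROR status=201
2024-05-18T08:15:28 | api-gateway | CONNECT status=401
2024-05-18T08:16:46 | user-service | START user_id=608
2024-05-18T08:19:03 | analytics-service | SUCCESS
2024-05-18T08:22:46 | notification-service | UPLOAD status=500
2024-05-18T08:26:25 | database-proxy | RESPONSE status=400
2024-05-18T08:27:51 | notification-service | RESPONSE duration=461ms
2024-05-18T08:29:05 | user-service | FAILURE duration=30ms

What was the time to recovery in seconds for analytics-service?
243

To calculate recovery time:

1. Find ERROR event for analytics-service: 2024-05-18T08:15:00
2. Find next SUCCESS event for analytics-service: 2024-05-18T08:19:03
3. Recovery time: 2024-05-18T08:19:03 - 2024-05-18T08:15:00 = 243 seconds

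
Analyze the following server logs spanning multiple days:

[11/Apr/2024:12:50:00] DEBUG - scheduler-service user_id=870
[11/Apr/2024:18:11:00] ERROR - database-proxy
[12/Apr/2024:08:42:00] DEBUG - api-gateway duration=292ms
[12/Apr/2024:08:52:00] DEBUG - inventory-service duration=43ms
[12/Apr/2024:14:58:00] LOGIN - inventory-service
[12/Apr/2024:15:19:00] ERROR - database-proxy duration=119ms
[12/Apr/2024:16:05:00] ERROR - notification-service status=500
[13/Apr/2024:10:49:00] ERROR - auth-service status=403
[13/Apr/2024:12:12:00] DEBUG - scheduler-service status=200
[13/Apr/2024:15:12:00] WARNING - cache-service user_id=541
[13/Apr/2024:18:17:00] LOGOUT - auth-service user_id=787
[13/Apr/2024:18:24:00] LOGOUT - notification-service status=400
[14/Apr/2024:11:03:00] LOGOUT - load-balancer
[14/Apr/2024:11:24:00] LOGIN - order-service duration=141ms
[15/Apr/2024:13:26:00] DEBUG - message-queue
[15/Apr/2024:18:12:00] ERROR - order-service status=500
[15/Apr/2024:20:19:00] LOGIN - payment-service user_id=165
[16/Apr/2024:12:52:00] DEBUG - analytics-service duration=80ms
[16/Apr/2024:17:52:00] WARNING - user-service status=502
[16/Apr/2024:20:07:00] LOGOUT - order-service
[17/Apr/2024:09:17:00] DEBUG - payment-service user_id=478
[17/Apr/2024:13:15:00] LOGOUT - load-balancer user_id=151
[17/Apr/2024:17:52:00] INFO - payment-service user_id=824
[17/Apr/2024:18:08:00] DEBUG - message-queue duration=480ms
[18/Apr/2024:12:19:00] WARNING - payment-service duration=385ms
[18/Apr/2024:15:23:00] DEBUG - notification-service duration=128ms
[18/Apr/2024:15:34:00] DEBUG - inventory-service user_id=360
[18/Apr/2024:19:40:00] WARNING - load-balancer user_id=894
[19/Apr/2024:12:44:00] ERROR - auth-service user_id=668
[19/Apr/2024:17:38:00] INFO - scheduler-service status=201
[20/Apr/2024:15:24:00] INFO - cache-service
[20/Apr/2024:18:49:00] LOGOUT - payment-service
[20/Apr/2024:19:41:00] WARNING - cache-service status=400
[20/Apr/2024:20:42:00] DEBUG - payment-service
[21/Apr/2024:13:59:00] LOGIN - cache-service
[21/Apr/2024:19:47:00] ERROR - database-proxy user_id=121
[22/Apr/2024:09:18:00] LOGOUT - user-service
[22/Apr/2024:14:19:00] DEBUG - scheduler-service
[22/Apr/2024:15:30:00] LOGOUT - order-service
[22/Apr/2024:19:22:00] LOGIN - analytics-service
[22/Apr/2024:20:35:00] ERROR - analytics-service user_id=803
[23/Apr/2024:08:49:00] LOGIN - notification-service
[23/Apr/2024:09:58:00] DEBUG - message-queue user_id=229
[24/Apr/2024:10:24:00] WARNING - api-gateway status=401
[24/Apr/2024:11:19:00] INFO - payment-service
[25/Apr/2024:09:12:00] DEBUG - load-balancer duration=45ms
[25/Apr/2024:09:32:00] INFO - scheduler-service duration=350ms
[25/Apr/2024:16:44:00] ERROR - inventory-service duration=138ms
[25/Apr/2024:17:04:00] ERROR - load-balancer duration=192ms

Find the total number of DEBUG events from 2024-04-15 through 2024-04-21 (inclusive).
7

To filter by date range:

1. Date range: 2024-04-15 through 2024-04-21, both dates inclusive
2. Filter for DEBUG events whose date falls in this range
3. Count matching events: 7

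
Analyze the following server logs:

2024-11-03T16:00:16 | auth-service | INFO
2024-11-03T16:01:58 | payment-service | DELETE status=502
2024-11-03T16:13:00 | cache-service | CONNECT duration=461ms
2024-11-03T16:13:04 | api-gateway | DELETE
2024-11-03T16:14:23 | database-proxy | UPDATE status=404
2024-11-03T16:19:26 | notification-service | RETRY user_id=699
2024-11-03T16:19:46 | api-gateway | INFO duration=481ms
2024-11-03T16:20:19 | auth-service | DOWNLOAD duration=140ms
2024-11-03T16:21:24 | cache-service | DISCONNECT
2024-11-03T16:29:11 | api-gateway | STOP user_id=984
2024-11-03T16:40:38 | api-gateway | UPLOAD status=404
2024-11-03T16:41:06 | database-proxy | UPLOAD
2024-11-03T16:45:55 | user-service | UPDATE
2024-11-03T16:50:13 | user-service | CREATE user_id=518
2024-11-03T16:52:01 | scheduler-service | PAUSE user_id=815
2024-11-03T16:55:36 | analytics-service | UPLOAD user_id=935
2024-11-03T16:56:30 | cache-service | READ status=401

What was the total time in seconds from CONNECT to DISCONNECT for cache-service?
504

To calculate state duration:

1. Find CONNECT event for cache-service: 2024-11-03T16:13:00
2. Find DISCONNECT event for cache-service: 2024-11-03T16:21:24
3. Calculate duration: 2024-11-03T16:21:24 - 2024-11-03T16:13:00 = 504 seconds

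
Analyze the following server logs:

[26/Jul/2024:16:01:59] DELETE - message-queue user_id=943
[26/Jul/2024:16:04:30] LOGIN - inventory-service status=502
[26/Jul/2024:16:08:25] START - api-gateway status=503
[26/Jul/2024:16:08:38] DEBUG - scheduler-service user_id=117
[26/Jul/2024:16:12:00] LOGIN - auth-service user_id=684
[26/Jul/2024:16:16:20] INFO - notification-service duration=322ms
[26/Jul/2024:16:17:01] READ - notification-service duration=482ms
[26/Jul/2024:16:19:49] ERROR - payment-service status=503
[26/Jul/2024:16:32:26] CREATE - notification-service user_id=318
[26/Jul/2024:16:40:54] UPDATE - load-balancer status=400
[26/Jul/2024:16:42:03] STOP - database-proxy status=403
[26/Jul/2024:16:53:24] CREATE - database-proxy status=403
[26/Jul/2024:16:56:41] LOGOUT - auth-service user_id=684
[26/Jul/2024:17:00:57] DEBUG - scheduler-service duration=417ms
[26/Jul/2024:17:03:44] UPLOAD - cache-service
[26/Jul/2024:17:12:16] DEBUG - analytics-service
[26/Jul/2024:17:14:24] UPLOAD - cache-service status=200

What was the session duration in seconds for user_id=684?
2681

To calculate session duration:

1. Find LOGIN event for user_id=684: 26/Jul/2024:16:12:00
2. Find LOGOUT event for user_id=684: 26/Jul/2024:16:56:41
3. Session duration: 26/Jul/2024:16:56:41 - 26/Jul/2024:16:12:00 = 2681 seconds (44 minutes)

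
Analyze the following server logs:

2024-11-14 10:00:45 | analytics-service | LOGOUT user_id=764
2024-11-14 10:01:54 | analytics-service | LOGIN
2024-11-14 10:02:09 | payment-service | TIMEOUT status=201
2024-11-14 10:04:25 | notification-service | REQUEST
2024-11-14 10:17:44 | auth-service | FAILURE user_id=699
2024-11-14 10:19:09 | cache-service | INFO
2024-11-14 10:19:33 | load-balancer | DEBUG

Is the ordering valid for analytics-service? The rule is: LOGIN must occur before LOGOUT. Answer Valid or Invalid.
Invalid

To validate ordering:

1. Required order: LOGIN → LOGOUT
2. Rule: LOGIN must occur before LOGOUT
3. Check actual order of events for analytics-service
4. Result: Invalid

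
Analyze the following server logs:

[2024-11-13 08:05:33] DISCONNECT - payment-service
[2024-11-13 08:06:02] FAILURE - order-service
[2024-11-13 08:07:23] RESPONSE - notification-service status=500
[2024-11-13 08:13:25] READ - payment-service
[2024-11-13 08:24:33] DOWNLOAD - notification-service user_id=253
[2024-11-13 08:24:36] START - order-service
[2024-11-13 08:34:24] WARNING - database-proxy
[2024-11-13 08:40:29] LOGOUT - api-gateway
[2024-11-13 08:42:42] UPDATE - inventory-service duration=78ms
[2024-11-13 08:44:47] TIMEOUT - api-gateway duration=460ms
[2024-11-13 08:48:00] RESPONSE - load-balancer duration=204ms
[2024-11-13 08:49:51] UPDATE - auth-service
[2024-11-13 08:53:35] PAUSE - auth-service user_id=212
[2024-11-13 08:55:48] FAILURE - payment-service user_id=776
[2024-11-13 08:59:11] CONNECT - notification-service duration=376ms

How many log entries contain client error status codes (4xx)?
0

To find matching entries:

1. Pattern to match: client error status codes (4xx)
2. Scan each log entry for the pattern
3. Count matches: 0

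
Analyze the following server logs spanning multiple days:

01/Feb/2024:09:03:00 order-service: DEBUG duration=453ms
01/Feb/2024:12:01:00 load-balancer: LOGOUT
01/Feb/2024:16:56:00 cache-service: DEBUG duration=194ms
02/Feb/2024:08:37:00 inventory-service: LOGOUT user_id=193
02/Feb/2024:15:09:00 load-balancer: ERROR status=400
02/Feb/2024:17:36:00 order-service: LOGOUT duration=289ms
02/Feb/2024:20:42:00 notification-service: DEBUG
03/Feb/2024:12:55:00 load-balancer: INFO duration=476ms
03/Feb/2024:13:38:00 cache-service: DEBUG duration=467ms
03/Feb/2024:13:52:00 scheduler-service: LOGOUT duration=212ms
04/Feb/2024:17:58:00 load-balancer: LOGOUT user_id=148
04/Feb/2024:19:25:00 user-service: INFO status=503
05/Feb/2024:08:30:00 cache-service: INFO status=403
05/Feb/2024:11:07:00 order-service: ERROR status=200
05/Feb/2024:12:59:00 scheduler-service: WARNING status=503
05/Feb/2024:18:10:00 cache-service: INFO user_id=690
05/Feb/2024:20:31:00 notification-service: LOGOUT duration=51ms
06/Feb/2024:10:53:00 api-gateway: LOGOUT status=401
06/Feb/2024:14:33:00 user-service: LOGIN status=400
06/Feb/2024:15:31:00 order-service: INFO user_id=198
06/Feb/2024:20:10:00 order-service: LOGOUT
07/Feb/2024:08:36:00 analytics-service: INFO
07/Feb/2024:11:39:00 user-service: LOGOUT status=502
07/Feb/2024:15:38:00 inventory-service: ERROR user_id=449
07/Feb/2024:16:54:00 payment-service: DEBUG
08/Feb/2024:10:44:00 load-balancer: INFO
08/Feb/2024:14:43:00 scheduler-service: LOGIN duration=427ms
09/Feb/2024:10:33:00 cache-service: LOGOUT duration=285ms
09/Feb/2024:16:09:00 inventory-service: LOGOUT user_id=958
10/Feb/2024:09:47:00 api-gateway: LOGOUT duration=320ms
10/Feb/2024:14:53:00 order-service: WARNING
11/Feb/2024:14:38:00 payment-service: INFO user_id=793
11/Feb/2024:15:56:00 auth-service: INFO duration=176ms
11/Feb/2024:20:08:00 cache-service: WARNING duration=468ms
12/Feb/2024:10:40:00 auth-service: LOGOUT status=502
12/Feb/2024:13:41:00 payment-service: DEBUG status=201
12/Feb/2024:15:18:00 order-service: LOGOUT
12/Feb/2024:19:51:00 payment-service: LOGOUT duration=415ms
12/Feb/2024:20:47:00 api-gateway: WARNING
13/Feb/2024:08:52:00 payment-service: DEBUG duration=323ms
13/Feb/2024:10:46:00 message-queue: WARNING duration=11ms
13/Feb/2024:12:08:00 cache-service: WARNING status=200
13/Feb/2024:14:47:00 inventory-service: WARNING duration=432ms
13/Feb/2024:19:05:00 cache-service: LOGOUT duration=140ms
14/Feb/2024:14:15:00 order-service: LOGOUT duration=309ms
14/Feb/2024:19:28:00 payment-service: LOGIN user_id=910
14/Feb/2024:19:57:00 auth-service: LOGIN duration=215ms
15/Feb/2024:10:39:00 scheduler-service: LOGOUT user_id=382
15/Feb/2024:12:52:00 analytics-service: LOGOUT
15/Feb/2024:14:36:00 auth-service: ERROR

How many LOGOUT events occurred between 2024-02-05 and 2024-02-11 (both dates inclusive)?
7

To filter by date range:

1. Date range: 2024-02-05 through 2024-02-11, both dates inclusive
2. Filter for LOGOUT events whose date falls in this range
3. Count matching events: 7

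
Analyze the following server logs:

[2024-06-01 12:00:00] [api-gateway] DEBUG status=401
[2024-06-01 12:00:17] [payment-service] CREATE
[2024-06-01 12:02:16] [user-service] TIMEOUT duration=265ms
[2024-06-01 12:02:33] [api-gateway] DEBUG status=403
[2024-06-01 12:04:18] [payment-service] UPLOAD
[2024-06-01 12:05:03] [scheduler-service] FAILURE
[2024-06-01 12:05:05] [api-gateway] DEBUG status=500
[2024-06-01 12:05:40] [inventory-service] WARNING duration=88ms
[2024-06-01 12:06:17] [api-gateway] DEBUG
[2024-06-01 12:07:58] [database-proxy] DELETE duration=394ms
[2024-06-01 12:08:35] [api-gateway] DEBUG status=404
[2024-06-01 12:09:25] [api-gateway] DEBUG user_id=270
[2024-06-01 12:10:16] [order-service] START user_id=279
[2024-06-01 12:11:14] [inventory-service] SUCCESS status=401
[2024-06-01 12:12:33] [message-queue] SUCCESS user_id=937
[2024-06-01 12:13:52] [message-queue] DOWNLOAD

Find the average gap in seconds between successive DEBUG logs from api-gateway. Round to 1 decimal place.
113.0

To calculate average interval:

1. Find all DEBUG events for api-gateway in order
2. Calculate time gaps between consecutive events
3. Compute mean of gaps: 565 / 5 = 113.0 seconds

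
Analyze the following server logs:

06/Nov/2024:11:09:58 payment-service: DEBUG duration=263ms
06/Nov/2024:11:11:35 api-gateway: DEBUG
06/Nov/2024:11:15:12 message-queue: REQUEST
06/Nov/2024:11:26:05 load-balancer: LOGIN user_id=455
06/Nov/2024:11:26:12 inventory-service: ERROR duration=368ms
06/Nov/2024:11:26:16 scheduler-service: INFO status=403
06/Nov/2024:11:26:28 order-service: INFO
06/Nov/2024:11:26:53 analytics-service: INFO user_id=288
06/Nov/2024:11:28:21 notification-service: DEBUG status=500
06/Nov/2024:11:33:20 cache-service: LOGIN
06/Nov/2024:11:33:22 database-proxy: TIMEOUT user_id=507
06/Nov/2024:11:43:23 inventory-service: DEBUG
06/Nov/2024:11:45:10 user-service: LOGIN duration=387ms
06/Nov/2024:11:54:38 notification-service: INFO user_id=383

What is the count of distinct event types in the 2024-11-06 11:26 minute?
3

To count unique event types:

1. Filter events in the minute starting at 2024-11-06 11:26
2. Extract event types from matching entries
3. Count unique types: 3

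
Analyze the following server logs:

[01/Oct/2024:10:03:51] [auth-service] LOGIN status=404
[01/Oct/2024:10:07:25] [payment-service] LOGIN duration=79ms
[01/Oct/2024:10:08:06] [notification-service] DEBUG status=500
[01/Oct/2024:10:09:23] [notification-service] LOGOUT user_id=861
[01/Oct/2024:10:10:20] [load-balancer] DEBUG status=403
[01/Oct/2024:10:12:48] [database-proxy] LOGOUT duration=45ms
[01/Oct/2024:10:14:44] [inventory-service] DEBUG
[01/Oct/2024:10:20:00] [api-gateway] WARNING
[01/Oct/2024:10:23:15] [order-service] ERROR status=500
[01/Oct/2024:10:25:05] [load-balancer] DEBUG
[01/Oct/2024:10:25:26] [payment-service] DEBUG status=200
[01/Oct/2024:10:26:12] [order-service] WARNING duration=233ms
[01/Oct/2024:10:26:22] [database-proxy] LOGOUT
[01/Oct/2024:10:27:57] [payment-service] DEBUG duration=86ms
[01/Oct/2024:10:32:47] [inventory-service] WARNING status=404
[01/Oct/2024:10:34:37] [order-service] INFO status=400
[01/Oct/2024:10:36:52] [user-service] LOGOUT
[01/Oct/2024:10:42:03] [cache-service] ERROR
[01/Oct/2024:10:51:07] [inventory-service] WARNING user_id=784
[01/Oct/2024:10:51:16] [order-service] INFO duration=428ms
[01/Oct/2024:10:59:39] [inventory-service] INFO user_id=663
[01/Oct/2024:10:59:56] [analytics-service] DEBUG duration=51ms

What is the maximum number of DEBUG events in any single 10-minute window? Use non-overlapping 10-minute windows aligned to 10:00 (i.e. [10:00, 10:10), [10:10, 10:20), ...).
3

To find the burst window:

1. Divide the log period into non-overlapping 10-minute windows starting at 10:00
2. Count DEBUG events in each window
3. Find the window with maximum count
4. Maximum events in a window: 3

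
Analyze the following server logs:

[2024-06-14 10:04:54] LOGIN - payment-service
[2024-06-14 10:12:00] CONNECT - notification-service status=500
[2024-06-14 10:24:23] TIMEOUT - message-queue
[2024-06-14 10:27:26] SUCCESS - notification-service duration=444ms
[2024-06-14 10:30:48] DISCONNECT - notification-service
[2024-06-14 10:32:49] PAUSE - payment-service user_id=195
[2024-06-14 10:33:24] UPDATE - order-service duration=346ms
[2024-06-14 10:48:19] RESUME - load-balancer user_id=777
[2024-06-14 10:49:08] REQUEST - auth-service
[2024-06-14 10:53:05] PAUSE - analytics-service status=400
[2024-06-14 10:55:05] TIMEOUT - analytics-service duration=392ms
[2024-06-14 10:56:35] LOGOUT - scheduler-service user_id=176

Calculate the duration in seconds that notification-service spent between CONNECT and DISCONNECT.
1128

To calculate state duration:

1. Find CONNECT event for notification-service: 2024-06-14 10:12:00
2. Find DISCONNECT event for notification-service: 2024-06-14 10:30:48
3. Calculate duration: 2024-06-14 10:30:48 - 2024-06-14 10:12:00 = 1128 seconds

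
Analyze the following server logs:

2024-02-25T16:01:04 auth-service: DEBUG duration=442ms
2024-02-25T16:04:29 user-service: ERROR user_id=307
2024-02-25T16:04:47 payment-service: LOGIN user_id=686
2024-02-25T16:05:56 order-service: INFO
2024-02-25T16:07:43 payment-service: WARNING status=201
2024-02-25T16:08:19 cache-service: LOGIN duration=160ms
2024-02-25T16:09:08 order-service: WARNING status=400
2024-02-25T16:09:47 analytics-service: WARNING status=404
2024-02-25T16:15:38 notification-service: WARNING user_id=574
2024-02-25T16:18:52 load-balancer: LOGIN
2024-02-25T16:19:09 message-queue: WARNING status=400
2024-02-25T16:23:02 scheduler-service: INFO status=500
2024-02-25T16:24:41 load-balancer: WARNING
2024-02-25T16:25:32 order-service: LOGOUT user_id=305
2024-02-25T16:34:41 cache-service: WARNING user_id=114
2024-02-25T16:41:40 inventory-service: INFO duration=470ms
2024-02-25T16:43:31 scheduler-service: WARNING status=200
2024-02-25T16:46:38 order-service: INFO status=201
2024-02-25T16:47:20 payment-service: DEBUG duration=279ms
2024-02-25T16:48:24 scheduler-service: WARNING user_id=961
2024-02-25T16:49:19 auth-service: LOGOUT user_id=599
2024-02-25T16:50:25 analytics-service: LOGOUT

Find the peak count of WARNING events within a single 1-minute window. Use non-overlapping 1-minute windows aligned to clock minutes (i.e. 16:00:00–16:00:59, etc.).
2

To find the burst window:

1. Divide the log period into non-overlapping 1-minute windows starting at 16:00
2. Count WARNING events in each window
3. Find the window with maximum count
4. Maximum events in a window: 2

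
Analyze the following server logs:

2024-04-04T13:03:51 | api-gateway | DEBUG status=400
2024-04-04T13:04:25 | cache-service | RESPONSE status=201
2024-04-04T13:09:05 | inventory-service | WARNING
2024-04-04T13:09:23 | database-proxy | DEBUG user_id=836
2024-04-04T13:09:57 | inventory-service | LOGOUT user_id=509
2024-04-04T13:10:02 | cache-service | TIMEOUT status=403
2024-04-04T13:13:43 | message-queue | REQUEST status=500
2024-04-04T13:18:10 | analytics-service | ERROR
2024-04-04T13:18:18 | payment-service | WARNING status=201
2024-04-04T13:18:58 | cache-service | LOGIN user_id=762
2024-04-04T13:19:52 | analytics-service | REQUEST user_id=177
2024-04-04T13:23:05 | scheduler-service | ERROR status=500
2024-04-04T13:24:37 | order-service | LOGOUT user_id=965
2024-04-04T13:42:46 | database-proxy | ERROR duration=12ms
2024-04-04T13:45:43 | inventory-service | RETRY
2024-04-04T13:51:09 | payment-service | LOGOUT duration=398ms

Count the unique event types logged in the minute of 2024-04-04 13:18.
3

To count unique event types:

1. Filter events in the minute starting at 2024-04-04 13:18
2. Extract event types from matching entries
3. Count unique types: 3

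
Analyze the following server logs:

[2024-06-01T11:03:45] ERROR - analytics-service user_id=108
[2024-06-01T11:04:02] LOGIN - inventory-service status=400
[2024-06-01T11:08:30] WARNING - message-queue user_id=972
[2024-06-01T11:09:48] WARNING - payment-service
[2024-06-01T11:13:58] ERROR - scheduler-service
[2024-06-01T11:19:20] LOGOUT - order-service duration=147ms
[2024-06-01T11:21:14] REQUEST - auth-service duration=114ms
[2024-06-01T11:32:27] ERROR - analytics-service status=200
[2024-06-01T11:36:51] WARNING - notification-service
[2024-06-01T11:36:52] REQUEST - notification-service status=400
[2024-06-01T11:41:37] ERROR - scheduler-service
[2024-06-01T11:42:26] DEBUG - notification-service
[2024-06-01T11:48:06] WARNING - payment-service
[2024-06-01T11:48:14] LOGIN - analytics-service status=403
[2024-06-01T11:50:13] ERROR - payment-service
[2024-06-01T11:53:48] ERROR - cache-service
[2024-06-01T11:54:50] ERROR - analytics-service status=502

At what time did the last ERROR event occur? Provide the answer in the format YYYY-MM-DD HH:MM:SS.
2024-06-01 11:54:50

To find the last event:

1. Filter for all ERROR events
2. Sort by timestamp
3. Select the last one
4. Timestamp: 2024-06-01 11:54:50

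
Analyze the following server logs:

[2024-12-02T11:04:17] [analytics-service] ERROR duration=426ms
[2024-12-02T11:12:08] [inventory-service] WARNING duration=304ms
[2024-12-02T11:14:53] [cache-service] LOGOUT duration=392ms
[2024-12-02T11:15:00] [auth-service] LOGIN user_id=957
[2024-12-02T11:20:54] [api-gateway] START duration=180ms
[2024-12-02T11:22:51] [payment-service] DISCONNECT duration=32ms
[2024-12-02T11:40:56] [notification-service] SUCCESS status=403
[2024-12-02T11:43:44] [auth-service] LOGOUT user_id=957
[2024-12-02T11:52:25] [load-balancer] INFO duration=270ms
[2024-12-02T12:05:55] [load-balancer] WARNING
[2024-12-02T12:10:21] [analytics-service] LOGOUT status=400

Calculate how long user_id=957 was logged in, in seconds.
1724

To calculate session duration:

1. Find LOGIN event for user_id=957: 2024-12-02T11:15:00
2. Find LOGOUT event for user_id=957: 2024-12-02T11:43:44
3. Session duration: 2024-12-02T11:43:44 - 2024-12-02T11:15:00 = 1724 seconds (28 minutes)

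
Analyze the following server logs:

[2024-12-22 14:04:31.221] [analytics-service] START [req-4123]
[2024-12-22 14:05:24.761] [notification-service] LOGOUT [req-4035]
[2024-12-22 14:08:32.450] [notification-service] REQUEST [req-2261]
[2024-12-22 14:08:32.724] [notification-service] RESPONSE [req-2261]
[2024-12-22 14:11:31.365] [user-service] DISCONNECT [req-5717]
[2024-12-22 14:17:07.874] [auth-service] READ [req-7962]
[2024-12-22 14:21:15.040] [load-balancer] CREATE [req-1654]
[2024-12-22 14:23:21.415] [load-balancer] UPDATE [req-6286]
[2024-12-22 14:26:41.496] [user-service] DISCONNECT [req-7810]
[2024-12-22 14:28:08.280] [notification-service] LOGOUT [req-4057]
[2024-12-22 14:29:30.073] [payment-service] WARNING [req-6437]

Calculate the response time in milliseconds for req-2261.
274

To calculate latency:

1. Find REQUEST with id req-2261: 2024-12-22 14:08:32.450
2. Find RESPONSE with id req-2261: 2024-12-22 14:08:32.724
3. Latency: 2024-12-22 14:08:32.724 - 2024-12-22 14:08:32.450 = 274ms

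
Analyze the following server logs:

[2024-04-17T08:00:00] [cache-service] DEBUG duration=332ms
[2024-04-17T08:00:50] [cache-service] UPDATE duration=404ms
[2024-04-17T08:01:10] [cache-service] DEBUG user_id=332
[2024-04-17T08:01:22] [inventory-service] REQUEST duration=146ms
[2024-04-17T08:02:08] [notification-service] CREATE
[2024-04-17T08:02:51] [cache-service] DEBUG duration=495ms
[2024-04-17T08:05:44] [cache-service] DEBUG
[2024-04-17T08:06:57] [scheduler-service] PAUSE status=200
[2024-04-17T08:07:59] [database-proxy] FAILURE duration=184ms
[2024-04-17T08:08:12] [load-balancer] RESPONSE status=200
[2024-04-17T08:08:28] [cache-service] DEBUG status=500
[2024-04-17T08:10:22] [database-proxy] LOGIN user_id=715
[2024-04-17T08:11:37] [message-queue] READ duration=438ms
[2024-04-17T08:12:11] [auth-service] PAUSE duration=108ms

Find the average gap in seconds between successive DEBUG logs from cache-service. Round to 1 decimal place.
127.0

To calculate average interval:

1. Find all DEBUG events for cache-service in order
2. Calculate time gaps between consecutive events
3. Compute mean of gaps: 508 / 4 = 127.0 seconds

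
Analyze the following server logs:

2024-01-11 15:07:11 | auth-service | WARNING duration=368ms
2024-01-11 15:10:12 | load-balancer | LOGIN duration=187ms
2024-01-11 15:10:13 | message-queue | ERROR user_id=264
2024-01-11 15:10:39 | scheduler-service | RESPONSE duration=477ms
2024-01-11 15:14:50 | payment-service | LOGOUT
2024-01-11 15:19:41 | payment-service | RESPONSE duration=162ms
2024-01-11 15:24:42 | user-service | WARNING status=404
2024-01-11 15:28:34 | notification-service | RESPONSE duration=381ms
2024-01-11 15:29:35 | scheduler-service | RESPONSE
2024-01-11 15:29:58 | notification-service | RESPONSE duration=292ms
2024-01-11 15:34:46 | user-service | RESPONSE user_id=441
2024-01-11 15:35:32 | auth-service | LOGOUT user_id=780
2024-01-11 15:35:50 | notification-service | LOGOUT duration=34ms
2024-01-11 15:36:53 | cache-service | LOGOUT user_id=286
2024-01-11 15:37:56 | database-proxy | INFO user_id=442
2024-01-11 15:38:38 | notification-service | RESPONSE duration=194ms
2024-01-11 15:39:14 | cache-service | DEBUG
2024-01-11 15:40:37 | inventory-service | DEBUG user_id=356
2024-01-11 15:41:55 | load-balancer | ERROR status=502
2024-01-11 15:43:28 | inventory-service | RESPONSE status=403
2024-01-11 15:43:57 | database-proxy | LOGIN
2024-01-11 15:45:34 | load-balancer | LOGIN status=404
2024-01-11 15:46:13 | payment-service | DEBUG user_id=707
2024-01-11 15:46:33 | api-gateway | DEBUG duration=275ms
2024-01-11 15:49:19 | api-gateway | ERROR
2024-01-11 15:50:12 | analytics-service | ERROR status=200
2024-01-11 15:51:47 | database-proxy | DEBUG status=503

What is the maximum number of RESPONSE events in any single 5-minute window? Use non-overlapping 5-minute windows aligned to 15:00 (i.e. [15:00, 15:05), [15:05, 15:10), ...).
3

To find the burst window:

1. Divide the log period into non-overlapping 5-minute windows starting at 15:00
2. Count RESPONSE events in each window
3. Find the window with maximum count
4. Maximum events in a window: 3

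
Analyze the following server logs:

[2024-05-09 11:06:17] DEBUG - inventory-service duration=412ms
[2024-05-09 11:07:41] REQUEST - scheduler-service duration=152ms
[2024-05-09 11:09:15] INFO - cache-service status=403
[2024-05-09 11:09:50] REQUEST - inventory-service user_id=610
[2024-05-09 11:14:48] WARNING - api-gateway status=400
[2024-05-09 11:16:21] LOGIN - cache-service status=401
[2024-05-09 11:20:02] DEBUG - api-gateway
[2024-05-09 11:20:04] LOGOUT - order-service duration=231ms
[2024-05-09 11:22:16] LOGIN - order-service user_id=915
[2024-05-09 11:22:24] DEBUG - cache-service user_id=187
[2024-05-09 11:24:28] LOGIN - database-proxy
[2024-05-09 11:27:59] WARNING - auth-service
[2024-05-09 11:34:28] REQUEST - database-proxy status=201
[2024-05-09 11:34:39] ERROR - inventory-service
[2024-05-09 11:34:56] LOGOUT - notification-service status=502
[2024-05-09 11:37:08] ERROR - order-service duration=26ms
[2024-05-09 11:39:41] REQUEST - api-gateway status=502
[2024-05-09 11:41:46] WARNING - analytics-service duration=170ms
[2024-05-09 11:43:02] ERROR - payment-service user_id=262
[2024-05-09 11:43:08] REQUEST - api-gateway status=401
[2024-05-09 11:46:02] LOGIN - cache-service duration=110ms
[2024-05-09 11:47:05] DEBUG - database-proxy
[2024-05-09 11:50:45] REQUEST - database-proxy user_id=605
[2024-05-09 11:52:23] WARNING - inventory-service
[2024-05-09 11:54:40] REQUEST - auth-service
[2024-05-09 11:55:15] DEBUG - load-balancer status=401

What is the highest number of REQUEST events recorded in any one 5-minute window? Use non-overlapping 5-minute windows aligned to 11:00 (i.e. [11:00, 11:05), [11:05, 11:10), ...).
2

To find the burst window:

1. Divide the log period into non-overlapping 5-minute windows starting at 11:00
2. Count REQUEST events in each window
3. Find the window with maximum count
4. Maximum events in a window: 2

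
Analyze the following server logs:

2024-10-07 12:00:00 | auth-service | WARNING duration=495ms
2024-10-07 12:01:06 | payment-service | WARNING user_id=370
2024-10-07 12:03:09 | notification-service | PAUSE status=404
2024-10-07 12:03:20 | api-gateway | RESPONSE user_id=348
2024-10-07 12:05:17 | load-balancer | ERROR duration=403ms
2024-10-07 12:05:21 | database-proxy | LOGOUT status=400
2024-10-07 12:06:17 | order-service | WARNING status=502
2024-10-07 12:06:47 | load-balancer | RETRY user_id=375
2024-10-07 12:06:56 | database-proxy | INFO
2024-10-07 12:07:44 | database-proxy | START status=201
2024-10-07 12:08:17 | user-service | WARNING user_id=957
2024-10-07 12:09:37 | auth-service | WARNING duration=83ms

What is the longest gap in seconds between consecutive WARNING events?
311

To find the longest gap:

1. Extract all WARNING events in chronological order
2. Calculate time differences between consecutive events
3. Find the maximum difference
4. Longest gap: 311 seconds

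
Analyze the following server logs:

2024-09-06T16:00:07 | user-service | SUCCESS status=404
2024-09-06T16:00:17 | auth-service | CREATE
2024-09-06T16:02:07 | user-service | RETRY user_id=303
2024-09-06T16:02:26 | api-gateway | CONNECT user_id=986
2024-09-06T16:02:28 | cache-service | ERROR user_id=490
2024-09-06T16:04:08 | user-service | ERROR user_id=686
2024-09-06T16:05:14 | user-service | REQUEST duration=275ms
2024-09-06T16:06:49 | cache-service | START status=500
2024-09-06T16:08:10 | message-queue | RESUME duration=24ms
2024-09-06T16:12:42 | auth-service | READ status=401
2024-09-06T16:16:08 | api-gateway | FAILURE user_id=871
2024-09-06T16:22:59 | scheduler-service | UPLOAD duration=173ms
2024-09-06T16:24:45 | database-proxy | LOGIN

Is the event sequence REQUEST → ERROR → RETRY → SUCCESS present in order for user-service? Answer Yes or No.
No

To verify sequence order:

1. Find all events in sequence REQUEST → ERROR → RETRY → SUCCESS for user-service
2. Extract their timestamps
3. Check if timestamps are in ascending order
4. Result: No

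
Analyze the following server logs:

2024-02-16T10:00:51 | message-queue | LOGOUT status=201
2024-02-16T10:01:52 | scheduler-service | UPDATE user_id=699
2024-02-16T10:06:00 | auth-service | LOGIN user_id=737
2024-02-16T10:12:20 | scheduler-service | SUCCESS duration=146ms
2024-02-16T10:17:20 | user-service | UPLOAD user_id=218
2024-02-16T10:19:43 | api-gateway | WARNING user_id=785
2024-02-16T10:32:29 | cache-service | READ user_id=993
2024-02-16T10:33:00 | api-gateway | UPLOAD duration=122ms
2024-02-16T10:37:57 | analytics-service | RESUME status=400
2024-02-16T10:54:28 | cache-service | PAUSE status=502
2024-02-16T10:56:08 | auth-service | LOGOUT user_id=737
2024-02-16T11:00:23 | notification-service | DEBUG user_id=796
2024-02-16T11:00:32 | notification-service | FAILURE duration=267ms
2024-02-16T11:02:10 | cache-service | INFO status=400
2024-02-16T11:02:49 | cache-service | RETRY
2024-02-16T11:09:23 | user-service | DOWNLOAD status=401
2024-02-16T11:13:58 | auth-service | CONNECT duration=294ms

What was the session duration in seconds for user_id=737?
3008

To calculate session duration:

1. Find LOGIN event for user_id=737: 2024-02-16T10:06:00
2. Find LOGOUT event for user_id=737: 2024-02-16T10:56:08
3. Session duration: 2024-02-16T10:56:08 - 2024-02-16T10:06:00 = 3008 seconds (50 minutes)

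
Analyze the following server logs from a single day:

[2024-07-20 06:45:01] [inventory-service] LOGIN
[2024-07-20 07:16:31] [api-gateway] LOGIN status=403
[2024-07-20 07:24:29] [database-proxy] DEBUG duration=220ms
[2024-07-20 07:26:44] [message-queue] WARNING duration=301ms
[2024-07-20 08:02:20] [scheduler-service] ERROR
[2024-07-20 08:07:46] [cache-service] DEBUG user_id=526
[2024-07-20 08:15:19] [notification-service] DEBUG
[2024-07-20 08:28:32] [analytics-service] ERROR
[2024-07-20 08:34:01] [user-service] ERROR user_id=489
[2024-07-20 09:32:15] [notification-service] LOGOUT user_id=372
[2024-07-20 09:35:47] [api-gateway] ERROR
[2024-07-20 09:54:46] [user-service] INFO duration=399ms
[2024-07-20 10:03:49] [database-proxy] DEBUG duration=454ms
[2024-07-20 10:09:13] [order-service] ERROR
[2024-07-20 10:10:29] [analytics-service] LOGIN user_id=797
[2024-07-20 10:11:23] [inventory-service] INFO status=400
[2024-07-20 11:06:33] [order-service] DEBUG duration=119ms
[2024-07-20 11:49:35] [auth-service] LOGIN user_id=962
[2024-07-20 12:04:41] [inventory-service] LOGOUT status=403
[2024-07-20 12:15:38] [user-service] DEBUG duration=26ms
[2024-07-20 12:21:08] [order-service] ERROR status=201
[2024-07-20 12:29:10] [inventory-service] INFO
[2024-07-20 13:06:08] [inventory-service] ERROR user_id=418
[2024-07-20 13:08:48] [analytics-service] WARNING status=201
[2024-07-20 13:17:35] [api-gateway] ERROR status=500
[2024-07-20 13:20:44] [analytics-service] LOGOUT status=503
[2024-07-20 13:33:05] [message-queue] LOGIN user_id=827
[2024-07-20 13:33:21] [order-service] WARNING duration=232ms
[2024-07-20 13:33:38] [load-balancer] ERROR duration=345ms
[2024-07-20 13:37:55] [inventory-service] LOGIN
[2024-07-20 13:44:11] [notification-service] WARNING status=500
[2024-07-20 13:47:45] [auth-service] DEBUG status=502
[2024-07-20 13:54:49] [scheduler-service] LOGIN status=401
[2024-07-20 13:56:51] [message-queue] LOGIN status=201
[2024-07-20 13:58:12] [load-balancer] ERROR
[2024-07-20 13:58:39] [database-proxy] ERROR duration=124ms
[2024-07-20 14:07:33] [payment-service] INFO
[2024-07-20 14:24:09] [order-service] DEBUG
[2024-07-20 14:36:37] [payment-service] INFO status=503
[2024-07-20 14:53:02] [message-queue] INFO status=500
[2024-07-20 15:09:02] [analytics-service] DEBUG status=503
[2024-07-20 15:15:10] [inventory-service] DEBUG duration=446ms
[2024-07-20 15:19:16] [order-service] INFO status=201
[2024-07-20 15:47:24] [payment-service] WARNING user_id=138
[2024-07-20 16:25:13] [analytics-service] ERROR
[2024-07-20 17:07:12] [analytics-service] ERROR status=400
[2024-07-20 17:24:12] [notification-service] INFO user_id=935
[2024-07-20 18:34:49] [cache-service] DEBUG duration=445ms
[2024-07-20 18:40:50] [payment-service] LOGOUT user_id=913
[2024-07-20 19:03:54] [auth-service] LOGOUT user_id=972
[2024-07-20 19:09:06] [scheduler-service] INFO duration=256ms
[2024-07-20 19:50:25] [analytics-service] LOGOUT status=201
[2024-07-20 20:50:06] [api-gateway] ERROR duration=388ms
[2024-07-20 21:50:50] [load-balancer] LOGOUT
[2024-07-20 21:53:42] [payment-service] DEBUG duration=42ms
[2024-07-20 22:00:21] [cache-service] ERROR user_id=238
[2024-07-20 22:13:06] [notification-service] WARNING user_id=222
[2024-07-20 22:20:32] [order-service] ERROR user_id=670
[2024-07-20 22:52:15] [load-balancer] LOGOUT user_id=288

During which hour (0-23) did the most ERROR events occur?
13

To find the peak hour:

1. Group all ERROR events by hour
2. Count events in each hour
3. Find hour with maximum count
4. Peak hour: 13 (with 5 events)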